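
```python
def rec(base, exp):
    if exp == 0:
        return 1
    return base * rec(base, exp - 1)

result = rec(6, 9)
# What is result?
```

rec(6, 9) = 6 * 6 * 6 * 6 * 6 * 6 * 6 * 6 * 6 = 10077696

Answer: 10077696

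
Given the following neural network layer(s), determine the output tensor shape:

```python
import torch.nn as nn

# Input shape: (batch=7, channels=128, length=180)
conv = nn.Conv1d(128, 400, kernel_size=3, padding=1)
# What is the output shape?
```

Input: (7, 128, 180) -> Output: (7, 400, 180)

Answer: (7, 400, 180)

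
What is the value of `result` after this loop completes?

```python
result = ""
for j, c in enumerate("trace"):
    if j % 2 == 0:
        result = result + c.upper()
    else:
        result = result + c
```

Uppercase even positions in 'trace'
`result` takes the values: "" → "T" → "Tr" → "TrA" → "TrAc" → "TrAcE"

Answer: "TrAcE"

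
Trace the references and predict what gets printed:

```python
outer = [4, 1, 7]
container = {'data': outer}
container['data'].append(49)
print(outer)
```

Key concept: dict holds reference to list.
Step by step:
`outer = [4, 1, 7]` → outer = [4, 1, 7]
`container = {'data': outer}` → container = {'data': [4, 1, 7]}
`container['data'].append(49)` → outer = [4, 1, 7, 49]; container = {'data': [4, 1, 7, 49]}
`print(outer)` → prints [4, 1, 7, 49]

Answer: [4, 1, 7, 49]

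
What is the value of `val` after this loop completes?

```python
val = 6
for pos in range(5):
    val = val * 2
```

Multiply by 2, 5 times: 6 * 2^5 = 192
`val` takes the values: 6 → 12 → 24 → 48 → 96 → 192

Answer: 192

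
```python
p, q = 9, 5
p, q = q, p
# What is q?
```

Trace:
`p, q = 9, 5` → p = 9; q = 5
`p, q = q, p` → p = 5; q = 9
So q = 9

Answer: 9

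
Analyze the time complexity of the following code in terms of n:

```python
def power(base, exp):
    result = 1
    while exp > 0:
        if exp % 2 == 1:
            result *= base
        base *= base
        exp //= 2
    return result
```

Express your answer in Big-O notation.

This is Exponentiation by squaring. Time complexity: O(log n).

Answer: O(log n)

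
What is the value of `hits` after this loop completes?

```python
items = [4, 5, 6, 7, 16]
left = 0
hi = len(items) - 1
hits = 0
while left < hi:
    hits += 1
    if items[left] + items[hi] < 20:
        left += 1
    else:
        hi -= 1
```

Steps to find pair summing to 20
`hits` takes the values: 0 → 1 → 2 → 3 → 4

Answer: 4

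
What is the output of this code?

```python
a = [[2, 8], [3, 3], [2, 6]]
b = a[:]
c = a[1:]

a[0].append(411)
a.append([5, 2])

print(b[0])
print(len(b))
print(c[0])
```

Key concept: slice with nested mutation.
Step by step:
`a = [[2, 8], [3, 3], [2, 6]]` → a = [[2, 8], [3, 3], [2, 6]]
`b = a[:]` → b = [[2, 8], [3, 3], [2, 6]]
`c = a[1:]` → c = [[3, 3], [2, 6]]
`a[0].append(411)` → a = [[2, 8, 411], [3, 3], [2, 6]]; b = [[2, 8, 411], [3, 3], [2, 6]]
`a.append([5, 2])` → a = [[2, 8, 411], [3, 3], [2, 6], [5, 2]]
`print(b[0])` → prints [2, 8, 411]
`print(len(b))` → prints 3
`print(c[0])` → prints [3, 3]

Answer:
[2, 8, 411]
3
[3, 3]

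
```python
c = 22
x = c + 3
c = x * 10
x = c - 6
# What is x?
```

Trace:
`c = 22` → c = 22
`x = c + 3` → x = 25
`c = x * 10` → c = 250
`x = c - 6` → x = 244
So x = 244

Answer: 244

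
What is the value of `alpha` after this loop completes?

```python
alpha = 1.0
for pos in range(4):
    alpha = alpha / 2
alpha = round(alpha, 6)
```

Halving LR 4 times: 1 / 2^4
`alpha` takes the values: 1.0 → 0.5 → 0.25 → 0.125 → 0.0625

Answer: 0.0625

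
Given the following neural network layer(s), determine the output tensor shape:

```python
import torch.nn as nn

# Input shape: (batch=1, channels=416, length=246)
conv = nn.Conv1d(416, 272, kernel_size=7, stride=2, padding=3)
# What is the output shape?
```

Input: (1, 416, 246) -> Output: (1, 272, 123)

Answer: (1, 272, 123)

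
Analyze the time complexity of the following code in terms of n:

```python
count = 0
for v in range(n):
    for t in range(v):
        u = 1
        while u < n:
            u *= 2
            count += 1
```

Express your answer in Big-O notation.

Each loop level contributes: n × n × log n. Multiplying the contributions gives O(n^2 log n).

Answer: O(n^2 log n)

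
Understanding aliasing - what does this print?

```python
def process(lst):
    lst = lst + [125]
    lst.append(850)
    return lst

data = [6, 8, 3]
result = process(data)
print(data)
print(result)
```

Key concept: rebinding parameter vs mutation.
Step by step:
`data = [6, 8, 3]` → data = [6, 8, 3]
`result = process(data)` → result = [6, 8, 3, 125, 850]
`print(data)` → prints [6, 8, 3]
`print(result)` → prints [6, 8, 3, 125, 850]

Answer:
[6, 8, 3]
[6, 8, 3, 125, 850]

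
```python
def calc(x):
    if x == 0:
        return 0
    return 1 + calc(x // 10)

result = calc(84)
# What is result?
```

Count of digits of 84: 2

Answer: 2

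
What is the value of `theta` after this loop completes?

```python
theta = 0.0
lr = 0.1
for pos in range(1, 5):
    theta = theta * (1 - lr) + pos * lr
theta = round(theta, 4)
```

Moving average with lr=0.1
`theta` takes the values: 0.0 → 0.1 → 0.29 → 0.561 → 0.9049

Answer: 0.9049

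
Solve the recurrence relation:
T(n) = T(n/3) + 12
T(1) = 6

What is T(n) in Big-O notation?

Each step divides n by 3 and adds 12. After log_3(n) steps we reach T(1)=6. So T(n) = 12·log_3(n) + 6 = O(log n).

Answer: O(log n)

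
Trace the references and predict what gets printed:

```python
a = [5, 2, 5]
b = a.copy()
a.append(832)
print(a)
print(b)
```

Key concept: list.copy() creates independent copy.
Step by step:
`a = [5, 2, 5]` → a = [5, 2, 5]
`b = a.copy()` → b = [5, 2, 5]
`a.append(832)` → a = [5, 2, 5, 832]
`print(a)` → prints [5, 2, 5, 832]
`print(b)` → prints [5, 2, 5]

Answer:
[5, 2, 5, 832]
[5, 2, 5]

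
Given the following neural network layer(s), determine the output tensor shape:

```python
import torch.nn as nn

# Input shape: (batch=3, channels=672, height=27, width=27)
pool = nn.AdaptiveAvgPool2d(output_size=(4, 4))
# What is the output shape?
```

Input: (3, 672, 27, 27) -> Output: (3, 672, 4, 4)

Answer: (3, 672, 4, 4)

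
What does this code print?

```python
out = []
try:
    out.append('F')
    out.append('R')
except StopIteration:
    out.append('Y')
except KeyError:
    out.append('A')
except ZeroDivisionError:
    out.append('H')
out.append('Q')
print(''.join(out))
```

Execution trace: 'F' (try body) → 'R' (try body, no exception) → 'Q' (after the try/except). Output: FRQ

Answer: FRQ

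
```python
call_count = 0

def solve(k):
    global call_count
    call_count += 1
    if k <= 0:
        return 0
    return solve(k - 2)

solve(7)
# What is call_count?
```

Linear recursion stepping by 2: 5 calls from k=7 down to ≤0.

Answer: 5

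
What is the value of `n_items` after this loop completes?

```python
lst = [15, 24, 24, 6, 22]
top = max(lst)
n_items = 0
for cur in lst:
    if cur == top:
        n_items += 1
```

Count of max value 24 in [15, 24, 24, 6, 22]
`n_items` takes the values: 0 → 1 → 2

Answer: 2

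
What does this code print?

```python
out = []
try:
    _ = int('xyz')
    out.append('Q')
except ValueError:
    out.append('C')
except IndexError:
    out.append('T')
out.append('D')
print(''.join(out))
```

Execution trace: 'C' (except ValueError) → 'D' (after the try/except). Output: CD

Answer: CD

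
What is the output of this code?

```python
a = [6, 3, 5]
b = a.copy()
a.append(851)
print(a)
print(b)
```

Key concept: list.copy() creates independent copy.
Step by step:
`a = [6, 3, 5]` → a = [6, 3, 5]
`b = a.copy()` → b = [6, 3, 5]
`a.append(851)` → a = [6, 3, 5, 851]
`print(a)` → prints [6, 3, 5, 851]
`print(b)` → prints [6, 3, 5]

Answer:
[6, 3, 5, 851]
[6, 3, 5]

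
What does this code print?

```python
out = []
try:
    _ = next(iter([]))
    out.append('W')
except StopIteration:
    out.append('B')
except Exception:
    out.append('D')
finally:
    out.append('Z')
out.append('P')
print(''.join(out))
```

Execution trace: 'B' (except StopIteration) → 'Z' (finally) → 'P' (after the try/except). Output: BZP

Answer: BZP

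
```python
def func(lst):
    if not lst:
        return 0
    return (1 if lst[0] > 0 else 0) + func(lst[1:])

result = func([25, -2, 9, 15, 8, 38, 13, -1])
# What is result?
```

Count of positive elements in [25, -2, 9, 15, 8, 38, 13, -1] = 6

Answer: 6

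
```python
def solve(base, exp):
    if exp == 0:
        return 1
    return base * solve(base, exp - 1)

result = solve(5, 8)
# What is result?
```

solve(5, 8) = 5 * 5 * 5 * 5 * 5 * 5 * 5 * 5 = 390625

Answer: 390625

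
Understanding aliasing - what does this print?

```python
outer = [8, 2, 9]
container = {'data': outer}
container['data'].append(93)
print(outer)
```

Key concept: dict holds reference to list.
Step by step:
`outer = [8, 2, 9]` → outer = [8, 2, 9]
`container = {'data': outer}` → container = {'data': [8, 2, 9]}
`container['data'].append(93)` → outer = [8, 2, 9, 93]; container = {'data': [8, 2, 9, 93]}
`print(outer)` → prints [8, 2, 9, 93]

Answer: [8, 2, 9, 93]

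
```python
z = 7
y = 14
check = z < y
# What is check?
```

Trace:
`z = 7` → z = 7
`y = 14` → y = 14
`check = z < y` → check = True
So check = True

Answer: True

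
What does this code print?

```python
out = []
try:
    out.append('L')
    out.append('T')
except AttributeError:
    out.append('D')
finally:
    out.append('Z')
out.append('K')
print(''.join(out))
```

Execution trace: 'L' (try body) → 'T' (try body, no exception) → 'Z' (finally) → 'K' (after the try/except). Output: LTZK

Answer: LTZK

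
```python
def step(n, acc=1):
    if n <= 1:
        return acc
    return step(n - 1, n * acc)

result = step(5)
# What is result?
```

Accumulator trace (n, acc): (5, 1) -> (4, 5) -> (3, 20) -> (2, 60) -> (1, 120) -> return 120

Answer: 120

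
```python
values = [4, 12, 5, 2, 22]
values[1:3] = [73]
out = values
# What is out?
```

Trace:
`values = [4, 12, 5, 2, 22]` → values = [4, 12, 5, 2, 22]
`values[1:3] = [73]` → values = [4, 73, 2, 22]
`out = values` → out = [4, 73, 2, 22]
So out = [4, 73, 2, 22]

Answer: [4, 73, 2, 22]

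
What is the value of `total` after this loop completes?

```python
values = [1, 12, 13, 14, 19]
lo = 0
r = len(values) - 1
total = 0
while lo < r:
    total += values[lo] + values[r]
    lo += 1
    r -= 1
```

Sum of pairs from ends
`total` takes the values: 0 → 20 → 46

Answer: 46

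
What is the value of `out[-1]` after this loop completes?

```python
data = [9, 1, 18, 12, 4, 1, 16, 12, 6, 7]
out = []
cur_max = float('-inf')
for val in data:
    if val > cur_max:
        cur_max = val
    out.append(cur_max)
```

Running max ends at 18
`out` takes the values: [] → [9] → [9, 9] → [9, 9, 18] → [9, 9, 18, 18] → [9, 9, 18, 18, 18] → [9, 9, 18, 18, 18, 18] → [9, 9, 18, 18, 18, 18, 18] → [9, 9, 18, 18, 18, 18, 18, 18] → [9, 9, 18, 18, 18, 18, 18, 18, 18] → [9, 9, 18, 18, 18, 18, 18, 18, 18, 18]
So `out[-1]` = 18

Answer: 18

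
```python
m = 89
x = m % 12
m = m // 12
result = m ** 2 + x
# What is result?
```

Trace:
`m = 89` → m = 89
`x = m % 12` → x = 5
`m = m // 12` → m = 7
`result = m ** 2 + x` → result = 54
So result = 54

Answer: 54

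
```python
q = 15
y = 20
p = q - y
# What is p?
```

Trace:
`q = 15` → q = 15
`y = 20` → y = 20
`p = q - y` → p = -5
So p = -5

Answer: -5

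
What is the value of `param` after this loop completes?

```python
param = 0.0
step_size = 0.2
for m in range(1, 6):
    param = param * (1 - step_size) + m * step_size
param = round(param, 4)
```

Moving average with lr=0.2
`param` takes the values: 0.0 → 0.2 → 0.56 → 1.048 → 1.6384 → 2.31072 → 2.3107

Answer: 2.3107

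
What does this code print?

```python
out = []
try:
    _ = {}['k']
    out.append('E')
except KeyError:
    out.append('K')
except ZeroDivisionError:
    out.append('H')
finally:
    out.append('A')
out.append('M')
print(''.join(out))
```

Execution trace: 'K' (except KeyError) → 'A' (finally) → 'M' (after the try/except). Output: KAM

Answer: KAM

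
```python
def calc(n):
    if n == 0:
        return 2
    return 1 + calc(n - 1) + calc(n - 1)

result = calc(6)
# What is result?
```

calc(n) = 1 + 2·calc(n-1), calc(0)=2. Closed form: (2+1)·2^6 - 1 = 191.

Answer: 191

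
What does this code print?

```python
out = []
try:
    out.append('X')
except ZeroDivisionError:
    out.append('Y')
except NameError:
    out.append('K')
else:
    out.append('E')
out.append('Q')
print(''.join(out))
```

Execution trace: 'X' (try body, no exception) → 'E' (else) → 'Q' (after the try/except). Output: XEQ

Answer: XEQ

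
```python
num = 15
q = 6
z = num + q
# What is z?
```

Trace:
`num = 15` → num = 15
`q = 6` → q = 6
`z = num + q` → z = 21
So z = 21

Answer: 21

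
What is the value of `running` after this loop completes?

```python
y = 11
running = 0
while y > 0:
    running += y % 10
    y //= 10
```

Sum digits of 11
`running` takes the values: 0 → 1 → 2

Answer: 2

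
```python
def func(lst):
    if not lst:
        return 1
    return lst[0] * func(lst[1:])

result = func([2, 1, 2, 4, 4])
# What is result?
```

Product over [2, 1, 2, 4, 4] = 2 * 1 * 2 * 4 * 4 = 64

Answer: 64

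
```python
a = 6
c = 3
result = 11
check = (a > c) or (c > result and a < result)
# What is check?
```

Trace:
`a = 6` → a = 6
`c = 3` → c = 3
`result = 11` → result = 11
`check = (a > c) or (c > result and a < result)` → check = True
So check = True

Answer: True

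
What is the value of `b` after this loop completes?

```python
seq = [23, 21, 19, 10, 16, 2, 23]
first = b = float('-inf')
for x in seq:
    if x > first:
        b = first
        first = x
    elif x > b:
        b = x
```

Second largest (with repeats) in [23, 21, 19, 10, 16, 2, 23]
`b` takes the values: -inf → 21 → 23

Answer: 23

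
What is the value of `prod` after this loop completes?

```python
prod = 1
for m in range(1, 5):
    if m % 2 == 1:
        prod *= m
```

Product of odd numbers 1 to 4
`prod` takes the values: 1 → 3

Answer: 3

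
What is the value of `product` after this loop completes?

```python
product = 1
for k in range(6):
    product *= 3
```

3^6 = 729
`product` takes the values: 1 → 3 → 9 → 27 → 81 → 243 → 729

Answer: 729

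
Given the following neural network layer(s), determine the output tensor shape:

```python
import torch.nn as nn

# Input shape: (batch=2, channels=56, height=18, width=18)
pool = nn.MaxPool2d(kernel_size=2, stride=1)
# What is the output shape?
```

Input: (2, 56, 18, 18) -> Output: (2, 56, 17, 17)

Answer: (2, 56, 17, 17)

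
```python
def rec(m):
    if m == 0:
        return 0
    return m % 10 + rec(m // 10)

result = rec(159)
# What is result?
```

Sum of digits of 159: 9 + 5 + 1 = 15

Answer: 15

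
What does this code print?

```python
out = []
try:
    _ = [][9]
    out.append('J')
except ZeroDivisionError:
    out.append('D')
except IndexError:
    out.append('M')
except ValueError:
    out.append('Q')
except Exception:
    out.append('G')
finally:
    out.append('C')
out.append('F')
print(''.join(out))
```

Execution trace: 'M' (except IndexError) → 'C' (finally) → 'F' (after the try/except). Output: MCF

Answer: MCF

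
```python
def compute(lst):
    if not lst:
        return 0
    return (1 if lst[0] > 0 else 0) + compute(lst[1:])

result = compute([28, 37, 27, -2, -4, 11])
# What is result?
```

Count of positive elements in [28, 37, 27, -2, -4, 11] = 4

Answer: 4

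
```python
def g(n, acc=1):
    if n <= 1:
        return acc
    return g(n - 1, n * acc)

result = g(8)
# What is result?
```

Accumulator trace (n, acc): (8, 1) -> (7, 8) -> (6, 56) -> (5, 336) -> (4, 1680) -> (3, 6720) -> (2, 20160) -> (1, 40320) -> return 40320

Answer: 40320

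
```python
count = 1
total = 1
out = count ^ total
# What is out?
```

Trace:
`count = 1` → count = 1
`total = 1` → total = 1
`out = count ^ total` → out = 0
So out = 0

Answer: 0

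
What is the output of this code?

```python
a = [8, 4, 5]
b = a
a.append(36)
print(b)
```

Key concept: basic list aliasing.
Step by step:
`a = [8, 4, 5]` → a = [8, 4, 5]
`b = a` → b = [8, 4, 5] (same object as a)
`a.append(36)` → a = [8, 4, 5, 36] (same object as b); b = [8, 4, 5, 36] (same object as a)
`print(b)` → prints [8, 4, 5, 36]

Answer: [8, 4, 5, 36]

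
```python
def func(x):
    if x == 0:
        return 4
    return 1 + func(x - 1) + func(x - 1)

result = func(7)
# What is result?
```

func(x) = 1 + 2·func(x-1), func(0)=4. Closed form: (4+1)·2^7 - 1 = 639.

Answer: 639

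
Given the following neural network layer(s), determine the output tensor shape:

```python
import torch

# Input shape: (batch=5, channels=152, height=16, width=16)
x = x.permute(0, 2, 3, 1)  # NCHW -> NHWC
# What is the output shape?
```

Input: (5, 152, 16, 16) -> Output: (5, 16, 16, 152)

Answer: (5, 16, 16, 152)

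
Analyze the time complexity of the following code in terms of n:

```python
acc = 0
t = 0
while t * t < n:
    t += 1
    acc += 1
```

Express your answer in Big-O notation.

Each loop level contributes: √n. Multiplying the contributions gives O(√n).

Answer: O(√n)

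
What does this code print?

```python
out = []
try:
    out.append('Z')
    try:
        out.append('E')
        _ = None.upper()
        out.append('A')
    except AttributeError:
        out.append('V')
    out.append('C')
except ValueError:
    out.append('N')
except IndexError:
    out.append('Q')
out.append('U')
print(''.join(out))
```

Execution trace: 'Z' (try body) → 'E' (inner try body) → 'V' (inner except AttributeError) → 'C' (try body, no exception) → 'U' (after the try/except). Output: ZEVCU

Answer: ZEVCU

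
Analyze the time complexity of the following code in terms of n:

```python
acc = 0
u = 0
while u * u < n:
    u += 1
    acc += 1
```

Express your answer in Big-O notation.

Each loop level contributes: √n. Multiplying the contributions gives O(√n).

Answer: O(√n)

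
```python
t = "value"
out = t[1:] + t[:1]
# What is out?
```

Trace:
`t = "value"` → t = 'value'
`out = t[1:] + t[:1]` → out = 'aluev'
So out = 'aluev'

Answer: 'aluev'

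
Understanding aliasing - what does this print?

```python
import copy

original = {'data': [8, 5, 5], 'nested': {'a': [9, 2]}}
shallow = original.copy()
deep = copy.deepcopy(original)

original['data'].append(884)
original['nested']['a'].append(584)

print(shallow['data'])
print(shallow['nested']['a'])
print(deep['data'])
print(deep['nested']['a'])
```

Key concept: comparing shallow vs deep copy.
Step by step:
`original = {'data': [8, 5, 5], 'nested': {'a': [9, 2]}}` → original = {'data': [8, 5, 5], 'nested': {'a': [9, 2]}}
`shallow = original.copy()` → shallow = {'data': [8, 5, 5], 'nested': {'a': [9, 2]}}
`deep = copy.deepcopy(original)` → deep = {'data': [8, 5, 5], 'nested': {'a': [9, 2]}}
`original['data'].append(884)` → original = {'data': [8, 5, 5, 884], 'nested': {'a': [9, 2]}}; shallow = {'data': [8, 5, 5, 884], 'nested': {'a': [9, 2]}}
`original['nested']['a'].append(584)` → original = {'data': [8, 5, 5, 884], 'nested': {'a': [9, 2, 584]}}; shallow = {'data': [8, 5, 5, 884], 'nested': {'a': [9, 2, 584]}}
`print(shallow['data'])` → prints [8, 5, 5, 884]
`print(shallow['nested']['a'])` → prints [9, 2, 584]
`print(deep['data'])` → prints [8, 5, 5]
`print(deep['nested']['a'])` → prints [9, 2]

Answer:
[8, 5, 5, 884]
[9, 2, 584]
[8, 5, 5]
[9, 2]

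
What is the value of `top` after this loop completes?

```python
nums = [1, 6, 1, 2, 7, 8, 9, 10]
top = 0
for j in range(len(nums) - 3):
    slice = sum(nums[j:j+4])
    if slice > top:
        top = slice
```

Max sum of 4-element window in [1, 6, 1, 2, 7, 8, 9, 10]
`top` takes the values: 0 → 10 → 16 → 18 → 26 → 34

Answer: 34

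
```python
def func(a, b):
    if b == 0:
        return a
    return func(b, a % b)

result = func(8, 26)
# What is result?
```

func(8, 26) -> func(26, 8) -> func(8, 2) -> func(2, 0) -> 2

Answer: 2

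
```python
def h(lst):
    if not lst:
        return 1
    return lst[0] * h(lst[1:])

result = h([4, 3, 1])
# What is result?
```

Product over [4, 3, 1] = 4 * 3 * 1 = 12

Answer: 12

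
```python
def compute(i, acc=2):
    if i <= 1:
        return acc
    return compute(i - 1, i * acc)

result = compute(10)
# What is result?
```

Accumulator trace (n, acc): (10, 2) -> (9, 20) -> (8, 180) -> (7, 1440) -> (6, 10080) -> (5, 60480) -> (4, 302400) -> (3, 1209600) -> (2, 3628800) -> (1, 7257600) -> return 7257600

Answer: 7257600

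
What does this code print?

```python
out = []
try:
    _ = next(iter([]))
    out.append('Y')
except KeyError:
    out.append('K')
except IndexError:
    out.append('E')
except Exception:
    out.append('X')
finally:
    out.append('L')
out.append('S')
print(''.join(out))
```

Execution trace: 'X' (except Exception) → 'L' (finally) → 'S' (after the try/except). Output: XLS

Answer: XLS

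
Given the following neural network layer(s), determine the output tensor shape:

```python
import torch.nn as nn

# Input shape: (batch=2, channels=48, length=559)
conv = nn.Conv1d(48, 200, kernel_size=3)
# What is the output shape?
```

Input: (2, 48, 559) -> Output: (2, 200, 557)

Answer: (2, 200, 557)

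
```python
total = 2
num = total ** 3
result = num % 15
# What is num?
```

Trace:
`total = 2` → total = 2
`num = total ** 3` → num = 8
`result = num % 15` → result = 8
So num = 8

Answer: 8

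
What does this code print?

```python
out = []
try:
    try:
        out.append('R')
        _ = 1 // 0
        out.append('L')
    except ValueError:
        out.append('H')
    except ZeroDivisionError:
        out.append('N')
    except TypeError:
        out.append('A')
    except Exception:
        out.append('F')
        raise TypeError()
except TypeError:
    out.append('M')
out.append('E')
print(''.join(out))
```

Execution trace: 'R' (inner try body) → 'N' (inner except ZeroDivisionError) → 'E' (after the try/except). Output: RNE

Answer: RNE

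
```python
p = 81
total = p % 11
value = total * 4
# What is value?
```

Trace:
`p = 81` → p = 81
`total = p % 11` → total = 4
`value = total * 4` → value = 16
So value = 16

Answer: 16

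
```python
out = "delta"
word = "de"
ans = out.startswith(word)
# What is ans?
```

Trace:
`out = "delta"` → out = 'delta'
`word = "de"` → word = 'de'
`ans = out.startswith(word)` → ans = True
So ans = True

Answer: True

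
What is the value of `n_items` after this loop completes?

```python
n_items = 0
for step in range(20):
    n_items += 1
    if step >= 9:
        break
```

Loop breaks when step reaches 9, n_items is 10
`n_items` takes the values: 0 → 1 → 2 → 3 → 4 → 5 → 6 → 7 → 8 → 9 → 10

Answer: 10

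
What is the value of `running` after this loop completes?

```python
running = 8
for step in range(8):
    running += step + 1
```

Start at 8, add 1 to 8 = 44
`running` takes the values: 8 → 9 → 11 → 14 → 18 → 23 → 29 → 36 → 44

Answer: 44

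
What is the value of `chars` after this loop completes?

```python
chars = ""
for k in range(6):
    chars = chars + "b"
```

Repeat 'b' 6 times
`chars` takes the values: "" → "b" → "bb" → "bbb" → "bbbb" → "bbbbb" → "bbbbbb"

Answer: "bbbbbb"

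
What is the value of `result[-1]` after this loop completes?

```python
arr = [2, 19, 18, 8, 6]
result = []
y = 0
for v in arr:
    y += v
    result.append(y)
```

Cumulative sum ends at 53
`result` takes the values: [] → [2] → [2, 21] → [2, 21, 39] → [2, 21, 39, 47] → [2, 21, 39, 47, 53]
So `result[-1]` = 53

Answer: 53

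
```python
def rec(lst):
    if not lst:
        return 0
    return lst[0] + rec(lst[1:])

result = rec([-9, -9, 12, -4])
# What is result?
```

(-9) + (-9) + 12 + (-4) + 0 = -10

Answer: -10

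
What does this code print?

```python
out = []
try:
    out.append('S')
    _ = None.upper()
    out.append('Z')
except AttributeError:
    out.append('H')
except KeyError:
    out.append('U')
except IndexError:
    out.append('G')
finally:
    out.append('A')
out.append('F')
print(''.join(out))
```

Execution trace: 'S' (try body) → 'H' (except AttributeError) → 'A' (finally) → 'F' (after the try/except). Output: SHAF

Answer: SHAF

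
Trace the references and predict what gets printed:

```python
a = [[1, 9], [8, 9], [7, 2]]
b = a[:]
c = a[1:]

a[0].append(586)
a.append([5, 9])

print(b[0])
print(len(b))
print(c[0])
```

Key concept: slice with nested mutation.
Step by step:
`a = [[1, 9], [8, 9], [7, 2]]` → a = [[1, 9], [8, 9], [7, 2]]
`b = a[:]` → b = [[1, 9], [8, 9], [7, 2]]
`c = a[1:]` → c = [[8, 9], [7, 2]]
`a[0].append(586)` → a = [[1, 9, 586], [8, 9], [7, 2]]; b = [[1, 9, 586], [8, 9], [7, 2]]
`a.append([5, 9])` → a = [[1, 9, 586], [8, 9], [7, 2], [5, 9]]
`print(b[0])` → prints [1, 9, 586]
`print(len(b))` → prints 3
`print(c[0])` → prints [8, 9]

Answer:
[1, 9, 586]
3
[8, 9]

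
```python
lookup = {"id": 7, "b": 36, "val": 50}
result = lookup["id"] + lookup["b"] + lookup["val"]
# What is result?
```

Trace:
`lookup = {"id": 7, "b": 36, "val": 50}` → lookup = {'id': 7, 'b': 36, 'val': 50}
`result = lookup["id"] + lookup["b"] + lookup["val"]` → result = 93
So result = 93

Answer: 93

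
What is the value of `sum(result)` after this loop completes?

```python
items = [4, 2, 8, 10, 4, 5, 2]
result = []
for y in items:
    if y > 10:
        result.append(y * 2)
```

Sum of doubled values > 10
`result` takes the values: []
So `sum(result)` = 0

Answer: 0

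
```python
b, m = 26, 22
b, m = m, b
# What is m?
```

Trace:
`b, m = 26, 22` → b = 26; m = 22
`b, m = m, b` → b = 22; m = 26
So m = 26

Answer: 26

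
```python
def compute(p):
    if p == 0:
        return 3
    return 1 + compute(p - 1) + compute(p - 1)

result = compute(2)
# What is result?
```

compute(p) = 1 + 2·compute(p-1), compute(0)=3. Closed form: (3+1)·2^2 - 1 = 15.

Answer: 15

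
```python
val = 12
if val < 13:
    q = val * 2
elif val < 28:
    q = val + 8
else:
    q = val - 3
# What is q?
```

Trace:
`val = 12` → val = 12
`if val < 13: ...` → val < 13 is True → q = 24
So q = 24

Answer: 24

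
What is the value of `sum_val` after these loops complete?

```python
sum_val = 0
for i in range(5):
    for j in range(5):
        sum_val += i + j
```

Sum of all i+j for i,j in 5x5
`sum_val` takes the values: 0 → 1 → 3 → 6 → 10 → 11 → 13 → 16 → 20 → 25 → 27 → 30 → 34 → 39 → 45 → 48 → 52 → 57 → 63 → 70 → 74 → 79 → 85 → 92 → 100

Answer: 100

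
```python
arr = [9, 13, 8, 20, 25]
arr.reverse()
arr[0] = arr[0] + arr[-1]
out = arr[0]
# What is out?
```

Trace:
`arr = [9, 13, 8, 20, 25]` → arr = [9, 13, 8, 20, 25]
`arr.reverse()` → arr = [25, 20, 8, 13, 9]
`arr[0] = arr[0] + arr[-1]` → arr = [34, 20, 8, 13, 9]
`out = arr[0]` → out = 34
So out = 34

Answer: 34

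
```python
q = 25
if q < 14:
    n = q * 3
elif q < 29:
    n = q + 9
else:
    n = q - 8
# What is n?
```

Trace:
`q = 25` → q = 25
`if q < 14: ...` → q < 14 is False, q < 29 is True → n = 34
So n = 34

Answer: 34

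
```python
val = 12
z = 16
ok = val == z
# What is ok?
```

Trace:
`val = 12` → val = 12
`z = 16` → z = 16
`ok = val == z` → ok = False
So ok = False

Answer: False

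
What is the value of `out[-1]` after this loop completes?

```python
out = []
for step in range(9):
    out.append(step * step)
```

Last element of squares 0 to 8
`out` takes the values: [] → [0] → [0, 1] → [0, 1, 4] → [0, 1, 4, 9] → [0, 1, 4, 9, 16] → [0, 1, 4, 9, 16, 25] → [0, 1, 4, 9, 16, 25, 36] → [0, 1, 4, 9, 16, 25, 36, 49] → [0, 1, 4, 9, 16, 25, 36, 49, 64]
So `out[-1]` = 64

Answer: 64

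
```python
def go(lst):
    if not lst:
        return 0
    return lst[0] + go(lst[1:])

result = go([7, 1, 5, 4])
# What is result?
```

7 + 1 + 5 + 4 + 0 = 17

Answer: 17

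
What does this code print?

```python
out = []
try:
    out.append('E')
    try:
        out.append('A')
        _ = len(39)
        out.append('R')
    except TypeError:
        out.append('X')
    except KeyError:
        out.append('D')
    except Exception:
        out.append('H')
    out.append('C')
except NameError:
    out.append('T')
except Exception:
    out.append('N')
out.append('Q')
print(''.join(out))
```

Execution trace: 'E' (try body) → 'A' (inner try body) → 'X' (inner except TypeError) → 'C' (try body, no exception) → 'Q' (after the try/except). Output: EAXCQ

Answer: EAXCQ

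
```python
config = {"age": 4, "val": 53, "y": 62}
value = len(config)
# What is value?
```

Trace:
`config = {"age": 4, "val": 53, "y": 62}` → config = {'age': 4, 'val': 53, 'y': 62}
`value = len(config)` → value = 3
So value = 3

Answer: 3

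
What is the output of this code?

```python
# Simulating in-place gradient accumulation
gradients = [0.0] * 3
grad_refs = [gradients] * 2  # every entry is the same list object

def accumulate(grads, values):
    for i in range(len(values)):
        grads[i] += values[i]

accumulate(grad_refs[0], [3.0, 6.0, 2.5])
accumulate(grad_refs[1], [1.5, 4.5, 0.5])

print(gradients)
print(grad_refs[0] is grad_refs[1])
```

Key concept: gradient accumulation aliasing.
Step by step:
`gradients = [0.0] * 3` → gradients = [0.0, 0.0, 0.0]
`grad_refs = [gradients] * 2` → grad_refs = [[0.0, 0.0, 0.0], [0.0, 0.0, 0.0]]
`accumulate(grad_refs[0], [3.0, 6.0, 2.5])` → gradients = [3.0, 6.0, 2.5]; grad_refs = [[3.0, 6.0, 2.5], [3.0, 6.0, 2.5]]
`accumulate(grad_refs[1], [1.5, 4.5, 0.5])` → gradients = [4.5, 10.5, 3.0]; grad_refs = [[4.5, 10.5, 3.0], [4.5, 10.5, 3.0]]
`print(gradients)` → prints [4.5, 10.5, 3.0]
`print(grad_refs[0] is grad_refs[1])` → prints True

Answer:
[4.5, 10.5, 3.0]
True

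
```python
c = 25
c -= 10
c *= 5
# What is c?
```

Trace:
`c = 25` → c = 25
`c -= 10` → c = 15
`c *= 5` → c = 75
So c = 75

Answer: 75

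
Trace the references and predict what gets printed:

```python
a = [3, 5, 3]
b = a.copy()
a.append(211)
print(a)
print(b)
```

Key concept: list.copy() creates independent copy.
Step by step:
`a = [3, 5, 3]` → a = [3, 5, 3]
`b = a.copy()` → b = [3, 5, 3]
`a.append(211)` → a = [3, 5, 3, 211]
`print(a)` → prints [3, 5, 3, 211]
`print(b)` → prints [3, 5, 3]

Answer:
[3, 5, 3, 211]
[3, 5, 3]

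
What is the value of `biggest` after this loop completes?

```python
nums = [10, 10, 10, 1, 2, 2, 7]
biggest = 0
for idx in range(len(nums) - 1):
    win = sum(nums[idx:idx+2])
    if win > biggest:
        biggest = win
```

Max sum of 2-element window in [10, 10, 10, 1, 2, 2, 7]
`biggest` takes the values: 0 → 20

Answer: 20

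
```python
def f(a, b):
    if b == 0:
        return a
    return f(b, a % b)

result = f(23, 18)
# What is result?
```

f(23, 18) -> f(18, 5) -> f(5, 3) -> f(3, 2) -> f(2, 1) -> f(1, 0) -> 1

Answer: 1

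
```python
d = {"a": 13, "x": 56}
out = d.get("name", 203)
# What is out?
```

Trace:
`d = {"a": 13, "x": 56}` → d = {'a': 13, 'x': 56}
`out = d.get("name", 203)` → out = 203
So out = 203

Answer: 203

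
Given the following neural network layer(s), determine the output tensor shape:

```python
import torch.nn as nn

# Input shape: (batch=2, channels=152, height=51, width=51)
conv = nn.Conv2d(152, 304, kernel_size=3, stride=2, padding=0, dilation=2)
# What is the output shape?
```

Input: (2, 152, 51, 51) -> Output: (2, 304, 24, 24)

Answer: (2, 304, 24, 24)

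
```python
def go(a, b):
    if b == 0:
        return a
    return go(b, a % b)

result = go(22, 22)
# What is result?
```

go(22, 22) -> go(22, 0) -> 22

Answer: 22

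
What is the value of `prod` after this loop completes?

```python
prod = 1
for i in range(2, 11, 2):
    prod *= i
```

Product of even numbers 2 to 10
`prod` takes the values: 1 → 2 → 8 → 48 → 384 → 3840

Answer: 3840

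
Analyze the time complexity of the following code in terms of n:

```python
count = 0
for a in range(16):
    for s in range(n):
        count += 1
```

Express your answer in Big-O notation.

Each loop level contributes: 1 × n. Multiplying the contributions gives O(n).

Answer: O(n)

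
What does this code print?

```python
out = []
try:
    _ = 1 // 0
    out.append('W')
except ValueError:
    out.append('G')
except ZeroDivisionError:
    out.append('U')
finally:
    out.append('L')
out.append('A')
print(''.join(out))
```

Execution trace: 'U' (except ZeroDivisionError) → 'L' (finally) → 'A' (after the try/except). Output: ULA

Answer: ULA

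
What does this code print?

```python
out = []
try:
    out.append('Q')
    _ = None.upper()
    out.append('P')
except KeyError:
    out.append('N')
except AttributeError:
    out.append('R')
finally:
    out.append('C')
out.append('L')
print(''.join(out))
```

Execution trace: 'Q' (try body) → 'R' (except AttributeError) → 'C' (finally) → 'L' (after the try/except). Output: QRCL

Answer: QRCL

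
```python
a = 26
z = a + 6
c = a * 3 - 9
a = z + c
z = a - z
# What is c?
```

Trace:
`a = 26` → a = 26
`z = a + 6` → z = 32
`c = a * 3 - 9` → c = 69
`a = z + c` → a = 101
`z = a - z` → z = 69
So c = 69

Answer: 69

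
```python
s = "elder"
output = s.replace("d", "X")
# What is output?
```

Trace:
`s = "elder"` → s = 'elder'
`output = s.replace("d", "X")` → output = 'elXer'
So output = 'elXer'

Answer: 'elXer'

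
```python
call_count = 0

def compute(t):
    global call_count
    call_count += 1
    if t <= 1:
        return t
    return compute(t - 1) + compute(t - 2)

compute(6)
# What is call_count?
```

Calls(t) = 1 + Calls(t-1) + Calls(t-2); Calls(0)=Calls(1)=1. For t=6 this gives 25.

Answer: 25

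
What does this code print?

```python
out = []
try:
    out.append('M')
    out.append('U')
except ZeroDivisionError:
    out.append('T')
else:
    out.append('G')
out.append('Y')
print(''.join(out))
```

Execution trace: 'M' (try body) → 'U' (try body, no exception) → 'G' (else) → 'Y' (after the try/except). Output: MUGY

Answer: MUGY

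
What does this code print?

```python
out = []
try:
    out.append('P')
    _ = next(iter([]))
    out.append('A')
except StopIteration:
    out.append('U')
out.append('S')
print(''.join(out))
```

Execution trace: 'P' (try body) → 'U' (except StopIteration) → 'S' (after the try/except). Output: PUS

Answer: PUS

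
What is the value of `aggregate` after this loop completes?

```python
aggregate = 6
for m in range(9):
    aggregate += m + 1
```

Start at 6, add 1 to 9 = 51
`aggregate` takes the values: 6 → 7 → 9 → 12 → 16 → 21 → 27 → 34 → 42 → 51

Answer: 51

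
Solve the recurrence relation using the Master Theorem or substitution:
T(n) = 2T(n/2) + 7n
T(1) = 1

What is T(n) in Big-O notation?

By Master Theorem: a=2, b=2, f(n)=7n. Since log_2(2) = 1 and f(n) = Θ(n^1), Case 2 applies. T(n) = O(n log n).

Answer: O(n log n)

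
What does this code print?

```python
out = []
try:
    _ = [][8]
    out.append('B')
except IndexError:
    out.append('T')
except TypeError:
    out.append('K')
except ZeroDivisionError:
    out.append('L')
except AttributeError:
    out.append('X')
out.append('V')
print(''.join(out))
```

Execution trace: 'T' (except IndexError) → 'V' (after the try/except). Output: TV

Answer: TV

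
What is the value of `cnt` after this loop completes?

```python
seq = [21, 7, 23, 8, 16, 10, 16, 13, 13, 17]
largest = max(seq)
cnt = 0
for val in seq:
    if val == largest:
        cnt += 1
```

Count of max value 23 in [21, 7, 23, 8, 16, 10, 16, 13, 13, 17]
`cnt` takes the values: 0 → 1

Answer: 1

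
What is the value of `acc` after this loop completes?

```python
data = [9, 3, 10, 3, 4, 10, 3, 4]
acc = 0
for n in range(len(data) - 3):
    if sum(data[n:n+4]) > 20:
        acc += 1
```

Count windows with sum > 20
`acc` takes the values: 0 → 1 → 2 → 3

Answer: 3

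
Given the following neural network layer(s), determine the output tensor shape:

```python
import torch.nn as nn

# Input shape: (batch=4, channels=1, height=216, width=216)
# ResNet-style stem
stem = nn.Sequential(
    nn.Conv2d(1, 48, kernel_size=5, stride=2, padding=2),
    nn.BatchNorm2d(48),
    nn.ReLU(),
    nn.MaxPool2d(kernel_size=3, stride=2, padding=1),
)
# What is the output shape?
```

Input: (4, 1, 216, 216) -> after Conv2d 5x5 stride=2: (4, 48, 108, 108) -> Output: (4, 48, 54, 54)

Answer: (4, 48, 54, 54)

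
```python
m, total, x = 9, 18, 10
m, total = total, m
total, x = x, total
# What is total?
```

Trace:
`m, total, x = 9, 18, 10` → m = 9; total = 18; x = 10
`m, total = total, m` → m = 18; total = 9
`total, x = x, total` → total = 10; x = 9
So total = 10

Answer: 10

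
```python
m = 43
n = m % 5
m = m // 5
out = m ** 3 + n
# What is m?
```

Trace:
`m = 43` → m = 43
`n = m % 5` → n = 3
`m = m // 5` → m = 8
`out = m ** 3 + n` → out = 515
So m = 8

Answer: 8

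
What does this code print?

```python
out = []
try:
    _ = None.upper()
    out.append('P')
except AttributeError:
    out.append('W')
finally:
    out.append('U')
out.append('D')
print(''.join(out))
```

Execution trace: 'W' (except AttributeError) → 'U' (finally) → 'D' (after the try/except). Output: WUD

Answer: WUD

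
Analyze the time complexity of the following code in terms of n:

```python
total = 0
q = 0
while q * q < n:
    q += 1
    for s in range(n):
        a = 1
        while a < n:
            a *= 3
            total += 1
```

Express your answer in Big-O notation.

Each loop level contributes: √n × n × log n. Multiplying the contributions gives O(n√n log n).

Answer: O(n√n log n)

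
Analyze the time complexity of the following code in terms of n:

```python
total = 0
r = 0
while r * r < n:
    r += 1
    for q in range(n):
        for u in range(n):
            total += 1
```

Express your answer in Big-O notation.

Each loop level contributes: √n × n × n. Multiplying the contributions gives O(n^2√n).

Answer: O(n^2√n)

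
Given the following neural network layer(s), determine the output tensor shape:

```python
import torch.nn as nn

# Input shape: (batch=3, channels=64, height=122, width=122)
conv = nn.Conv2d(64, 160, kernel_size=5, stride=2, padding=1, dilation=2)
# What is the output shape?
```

Input: (3, 64, 122, 122) -> Output: (3, 160, 58, 58)

Answer: (3, 160, 58, 58)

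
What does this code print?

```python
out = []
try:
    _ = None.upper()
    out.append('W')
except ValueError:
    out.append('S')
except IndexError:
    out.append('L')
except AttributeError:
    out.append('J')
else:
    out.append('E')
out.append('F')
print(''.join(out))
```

Execution trace: 'J' (except AttributeError) → 'F' (after the try/except). Output: JF

Answer: JF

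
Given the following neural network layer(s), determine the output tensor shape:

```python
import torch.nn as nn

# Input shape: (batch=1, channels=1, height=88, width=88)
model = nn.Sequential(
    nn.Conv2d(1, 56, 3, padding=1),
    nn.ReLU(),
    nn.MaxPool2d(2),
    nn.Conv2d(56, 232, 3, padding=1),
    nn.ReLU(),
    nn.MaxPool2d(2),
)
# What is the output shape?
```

Input: (1, 1, 88, 88) -> after first Conv2d: (1, 56, 88, 88) -> after first MaxPool2d: (1, 56, 44, 44) -> after second Conv2d: (1, 232, 44, 44) -> Output: (1, 232, 22, 22)

Answer: (1, 232, 22, 22)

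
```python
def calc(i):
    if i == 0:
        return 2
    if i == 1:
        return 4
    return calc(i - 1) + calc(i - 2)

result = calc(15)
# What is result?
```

Build up from base cases: calc(0)=2, calc(1)=4, calc(2)=6, calc(3)=10, calc(4)=16, calc(5)=26, calc(6)=42, ..., calc(15)=3194

Answer: 3194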